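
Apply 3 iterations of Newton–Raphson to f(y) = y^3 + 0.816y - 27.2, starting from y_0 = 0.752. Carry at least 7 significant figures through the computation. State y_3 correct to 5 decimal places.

5.13589

f'(y) = 3y^2 + 0.816
y_0 = 0.752000: f = -26.161109, f' = 2.512512 → y_1 = 0.752000 - (-26.161109)/(2.512512) = 11.164332
y_1 = 11.164332: f = 1373.458198, f' = 374.742924 → y_2 = 11.164332 - (1373.458198)/(374.742924) = 7.499264
y_2 = 7.499264: f = 400.670250, f' = 169.532892 → y_3 = 7.499264 - (400.670250)/(169.532892) = 5.135887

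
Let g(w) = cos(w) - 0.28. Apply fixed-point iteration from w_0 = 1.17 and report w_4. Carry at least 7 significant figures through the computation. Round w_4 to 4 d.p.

w_1 = g(1.170000) = 0.110152
w_2 = g(0.110152) = 0.713939
w_3 = g(0.713939) = 0.475788
w_4 = g(0.475788) = 0.608932

0.6089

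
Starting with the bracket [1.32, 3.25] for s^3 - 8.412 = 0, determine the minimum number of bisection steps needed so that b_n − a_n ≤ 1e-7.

Initial width b − a = 3.25 − 1.32 = 1.930000.
After n steps the width is (b−a)/2^n; need (b−a)/2^n ≤ 1e-7.
So n ≥ log₂(1.930000/1e-7) = log₂(19300000.0000) ≈ 24.2021.
Hence n = 25.

25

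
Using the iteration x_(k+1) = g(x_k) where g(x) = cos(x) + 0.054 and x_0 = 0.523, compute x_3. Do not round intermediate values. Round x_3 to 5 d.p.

x_1 = g(0.523000) = 0.920325
x_2 = g(0.920325) = 0.659562
x_3 = g(0.659562) = 0.844261

0.84426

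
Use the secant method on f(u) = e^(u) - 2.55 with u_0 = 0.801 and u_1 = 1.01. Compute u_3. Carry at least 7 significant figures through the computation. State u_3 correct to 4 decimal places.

0.9359

f(u_0) = -0.322232, f(u_1) = 0.195601
u_2 = 1.010000 - (0.195601)·(1.010000 - 0.801000)/(0.195601 - (-0.322232)) = 0.931055; f(u_2) = -0.012817
u_3 = 0.931055 - (-0.012817)·(0.931055 - 1.010000)/(-0.012817 - (0.195601)) = 0.935909; f(u_3) = -0.000469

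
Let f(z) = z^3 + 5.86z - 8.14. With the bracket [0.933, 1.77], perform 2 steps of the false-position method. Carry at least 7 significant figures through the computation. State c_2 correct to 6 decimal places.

1.128741

f(0.933000) = -1.860454, f(1.770000) = 7.777433
step 1: c = 1.094571, f(c) = -0.414427 < 0 → new bracket [1.094571, 1.770000]
step 2: c = 1.128741, f(c) = -0.087501 < 0 → new bracket [1.128741, 1.770000]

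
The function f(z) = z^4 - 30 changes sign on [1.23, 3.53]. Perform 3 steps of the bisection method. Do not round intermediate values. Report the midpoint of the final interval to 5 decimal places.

2.23625

f(1.230000) = -27.711134, f(3.530000) = 125.274029 (opposite signs)
step 1: m = 2.380000, f(m) = 2.085427 > 0 → root in [1.230000, 2.380000]
step 2: m = 1.805000, f(m) = -19.385273 < 0 → root in [1.805000, 2.380000]
step 3: m = 2.092500, f(m) = -10.828245 < 0 → root in [2.092500, 2.380000]
Midpoint of [2.092500, 2.380000] = 2.236250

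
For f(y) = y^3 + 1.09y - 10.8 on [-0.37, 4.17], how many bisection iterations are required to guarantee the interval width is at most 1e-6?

Initial width b − a = 4.17 − -0.37 = 4.540000.
After n steps the width is (b−a)/2^n; need (b−a)/2^n ≤ 1e-6.
So n ≥ log₂(4.540000/1e-6) = log₂(4540000.0000) ≈ 22.1143.
Hence n = 23.

23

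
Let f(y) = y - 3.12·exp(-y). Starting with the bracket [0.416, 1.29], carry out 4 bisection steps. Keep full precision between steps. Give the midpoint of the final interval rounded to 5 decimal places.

f(0.416000) = -1.642202, f(1.290000) = 0.431155 (opposite signs)
step 1: m = 0.853000, f(m) = -0.476540 < 0 → root in [0.853000, 1.290000]
step 2: m = 1.071500, f(m) = 0.002918 > 0 → root in [0.853000, 1.071500]
step 3: m = 0.962250, f(m) = -0.229691 < 0 → root in [0.962250, 1.071500]
step 4: m = 1.016875, f(m) = -0.111703 < 0 → root in [1.016875, 1.071500]
Midpoint of [1.016875, 1.071500] = 1.044188

1.04419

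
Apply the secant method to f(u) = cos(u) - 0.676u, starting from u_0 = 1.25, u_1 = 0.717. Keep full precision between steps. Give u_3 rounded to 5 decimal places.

0.90961

f(u_0) = -0.529678, f(u_1) = 0.269088
u_2 = 0.717000 - (0.269088)·(0.717000 - 1.250000)/(0.269088 - (-0.529678)) = 0.896557; f(u_2) = 0.018231
u_3 = 0.896557 - (0.018231)·(0.896557 - 0.717000)/(0.018231 - (0.269088)) = 0.909606; f(u_3) = -0.000837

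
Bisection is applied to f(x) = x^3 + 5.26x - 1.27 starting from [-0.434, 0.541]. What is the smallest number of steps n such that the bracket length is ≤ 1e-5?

Initial width b − a = 0.541 − -0.434 = 0.975000.
After n steps the width is (b−a)/2^n; need (b−a)/2^n ≤ 1e-5.
So n ≥ log₂(0.975000/1e-5) = log₂(97500.0000) ≈ 16.5731.
Hence n = 17.

17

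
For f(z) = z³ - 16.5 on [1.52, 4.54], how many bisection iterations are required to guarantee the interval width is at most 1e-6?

Initial width b − a = 4.54 − 1.52 = 3.020000.
After n steps the width is (b−a)/2^n; need (b−a)/2^n ≤ 1e-6.
So n ≥ log₂(3.020000/1e-6) = log₂(3020000.0000) ≈ 21.5261.
Hence n = 22.

22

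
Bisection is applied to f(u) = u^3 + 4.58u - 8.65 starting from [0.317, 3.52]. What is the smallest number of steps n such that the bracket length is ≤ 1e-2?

9

Initial width b − a = 3.52 − 0.317 = 3.203000.
After n steps the width is (b−a)/2^n; need (b−a)/2^n ≤ 1e-2.
So n ≥ log₂(3.203000/1e-2) = log₂(320.3000) ≈ 8.3233.
Hence n = 9.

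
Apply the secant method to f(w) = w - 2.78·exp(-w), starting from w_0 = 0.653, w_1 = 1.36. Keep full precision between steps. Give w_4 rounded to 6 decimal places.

f(w_0) = -0.793940, f(w_1) = 0.646483
w_2 = 1.360000 - (0.646483)·(1.360000 - 0.653000)/(0.646483 - (-0.793940)) = 1.042688; f(w_2) = 0.062722
w_3 = 1.042688 - (0.062722)·(1.042688 - 1.360000)/(0.062722 - (0.646483)) = 1.008595; f(w_3) = -0.005358
w_4 = 1.008595 - (-0.005358)·(1.008595 - 1.042688)/(-0.005358 - (0.062722)) = 1.011278; f(w_4) = 0.000042

1.011278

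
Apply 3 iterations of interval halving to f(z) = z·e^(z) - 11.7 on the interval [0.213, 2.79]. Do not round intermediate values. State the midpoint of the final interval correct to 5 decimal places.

1.98469

f(0.213000) = -11.436437, f(2.790000) = 33.724045 (opposite signs)
step 1: m = 1.501500, f(m) = -4.960642 < 0 → root in [1.501500, 2.790000]
step 2: m = 2.145750, f(m) = 6.642837 > 0 → root in [1.501500, 2.145750]
step 3: m = 1.823625, f(m) = -0.403971 < 0 → root in [1.823625, 2.145750]
Midpoint of [1.823625, 2.145750] = 1.984688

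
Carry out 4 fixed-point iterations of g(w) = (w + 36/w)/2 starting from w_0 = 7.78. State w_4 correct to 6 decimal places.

6.000000

w_1 = g(7.780000) = 6.203625
w_2 = g(6.203625) = 6.003342
w_3 = g(6.003342) = 6.000001
w_4 = g(6.000001) = 6.000000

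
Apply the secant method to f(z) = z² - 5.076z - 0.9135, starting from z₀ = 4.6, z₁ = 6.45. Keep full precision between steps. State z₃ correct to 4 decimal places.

5.2259

Secant update: z_(k+1) = z_k − f(z_k)·(z_k − z_(k-1))/(f(z_k) − f(z_(k-1))).
f(z_0) = -3.103100, f(z_1) = 7.948800
z_2 = 6.450000 - (7.948800)·(6.450000 - 4.600000)/(7.948800 - (-3.103100)) = 5.119434; f(z_2) = -0.691141
z_3 = 5.119434 - (-0.691141)·(5.119434 - 6.450000)/(-0.691141 - (7.948800)) = 5.225871; f(z_3) = -0.130293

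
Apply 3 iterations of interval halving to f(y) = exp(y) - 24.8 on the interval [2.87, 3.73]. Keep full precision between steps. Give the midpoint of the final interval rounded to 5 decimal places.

3.24625

f(2.870000) = -7.162982, f(3.730000) = 16.879108 (opposite signs)
step 1: m = 3.300000, f(m) = 2.312639 > 0 → root in [2.870000, 3.300000]
step 2: m = 3.085000, f(m) = -2.932533 < 0 → root in [3.085000, 3.300000]
step 3: m = 3.192500, f(m) = -0.450776 < 0 → root in [3.192500, 3.300000]
Midpoint of [3.192500, 3.300000] = 3.246250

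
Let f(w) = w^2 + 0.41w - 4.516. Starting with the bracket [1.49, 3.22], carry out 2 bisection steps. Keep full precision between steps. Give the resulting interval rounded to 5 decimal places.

[1.92250, 2.35500]

f(1.490000) = -1.685000, f(3.220000) = 7.172600 (opposite signs)
step 1: m = 2.355000, f(m) = 1.995575 > 0 → root in [1.490000, 2.355000]
step 2: m = 1.922500, f(m) = -0.031769 < 0 → root in [1.922500, 2.355000]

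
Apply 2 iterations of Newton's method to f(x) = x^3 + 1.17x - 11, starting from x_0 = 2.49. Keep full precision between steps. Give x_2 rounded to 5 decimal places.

2.05106

f'(x) = 3x^2 + 1.17
x_0 = 2.490000: f = 7.351549, f' = 19.770300 → x_1 = 2.490000 - (7.351549)/(19.770300) = 2.118152
x_1 = 2.118152: f = 0.981469, f' = 14.629702 → x_2 = 2.118152 - (0.981469)/(14.629702) = 2.051064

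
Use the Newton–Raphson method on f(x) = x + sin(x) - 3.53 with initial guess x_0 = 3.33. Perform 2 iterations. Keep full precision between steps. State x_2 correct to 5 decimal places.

f'(x) = 1 + cos(x)
x_0 = 3.330000: f = -0.387295, f' = 0.017696 → x_1 = 3.330000 - (-0.387295)/(0.017696) = 25.215724
x_1 = 25.215724: f = 21.768611, f' = 1.996559 → x_2 = 25.215724 - (21.768611)/(1.996559) = 14.312659

14.31266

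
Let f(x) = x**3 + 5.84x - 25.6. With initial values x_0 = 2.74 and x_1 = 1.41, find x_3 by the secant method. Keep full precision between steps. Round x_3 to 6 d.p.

2.344202

f(x_0) = 10.972424, f(x_1) = -14.562379
x_2 = 1.410000 - (-14.562379)·(1.410000 - 2.740000)/(-14.562379 - (10.972424)) = 2.168493; f(x_2) = -2.738966
x_3 = 2.168493 - (-2.738966)·(2.168493 - 1.410000)/(-2.738966 - (-14.562379)) = 2.344202; f(x_3) = 0.972200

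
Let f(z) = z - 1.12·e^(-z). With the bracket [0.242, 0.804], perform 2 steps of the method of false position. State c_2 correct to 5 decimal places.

0.61011

f(0.242000) = -0.637263, f(0.804000) = 0.302761
step 1: c = 0.622992, f(c) = 0.022295 > 0 → new bracket [0.242000, 0.622992]
step 2: c = 0.610114, f(c) = 0.001630 > 0 → new bracket [0.242000, 0.610114]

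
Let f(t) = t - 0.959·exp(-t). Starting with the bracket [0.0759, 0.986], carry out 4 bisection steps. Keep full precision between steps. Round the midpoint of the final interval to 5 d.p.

0.55939

f(0.075900) = -0.813006, f(0.986000) = 0.628230 (opposite signs)
step 1: m = 0.530950, f(m) = -0.032986 < 0 → root in [0.530950, 0.986000]
step 2: m = 0.758475, f(m) = 0.309298 > 0 → root in [0.530950, 0.758475]
step 3: m = 0.644713, f(m) = 0.141416 > 0 → root in [0.530950, 0.644713]
step 4: m = 0.587831, f(m) = 0.055077 > 0 → root in [0.530950, 0.587831]
Midpoint of [0.530950, 0.587831] = 0.559391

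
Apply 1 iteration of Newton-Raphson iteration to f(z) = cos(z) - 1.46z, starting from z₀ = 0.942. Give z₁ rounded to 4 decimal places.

f'(z) = -sin(z) - 1.46
z_0 = 0.942000: f = -0.787148, f' = -2.268736 → z_1 = 0.942000 - (-0.787148)/(-2.268736) = 0.595045

0.5950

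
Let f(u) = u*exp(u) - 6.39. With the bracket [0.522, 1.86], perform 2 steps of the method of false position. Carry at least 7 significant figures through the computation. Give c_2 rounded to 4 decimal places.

False-position update: c = (a·f(b) − b·f(a))/(f(b) − f(a)); replace the endpoint whose sign matches f(c).
f(0.522000) = -5.510224, f(1.860000) = 5.558150
step 1: c = 1.188103, f(c) = -2.492009 < 0 → new bracket [1.188103, 1.860000]
step 2: c = 1.396096, f(c) = -0.750614 < 0 → new bracket [1.396096, 1.860000]

1.3961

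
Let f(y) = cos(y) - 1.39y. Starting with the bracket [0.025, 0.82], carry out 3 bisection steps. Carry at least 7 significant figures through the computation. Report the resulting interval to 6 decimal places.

f(0.025000) = 0.964938, f(0.820000) = -0.457579 (opposite signs)
step 1: m = 0.422500, f(m) = 0.324792 > 0 → root in [0.422500, 0.820000]
step 2: m = 0.621250, f(m) = -0.050386 < 0 → root in [0.422500, 0.621250]
step 3: m = 0.521875, f(m) = 0.141480 > 0 → root in [0.521875, 0.621250]

[0.521875, 0.621250]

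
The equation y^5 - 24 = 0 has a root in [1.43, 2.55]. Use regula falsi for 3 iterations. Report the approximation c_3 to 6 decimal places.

1.815476

False-position update: c = (a·f(b) − b·f(a))/(f(b) − f(a)); replace the endpoint whose sign matches f(c).
f(1.430000) = -18.020289, f(2.550000) = 83.820391
step 1: c = 1.628179, f(c) = -12.557754 < 0 → new bracket [1.628179, 2.550000]
step 2: c = 1.748290, f(c) = -7.666967 < 0 → new bracket [1.748290, 2.550000]
step 3: c = 1.815476, f(c) = -4.277940 < 0 → new bracket [1.815476, 2.550000]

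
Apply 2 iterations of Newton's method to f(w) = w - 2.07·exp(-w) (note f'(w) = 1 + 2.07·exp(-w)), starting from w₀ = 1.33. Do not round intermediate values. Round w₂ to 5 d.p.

0.86806

Newton update: w ← w − f(w)/f'(w).
w_0 = 1.330000: f = 0.782532, f' = 1.547468 → w_1 = 1.330000 - (0.782532)/(1.547468) = 0.824315
w_1 = 0.824315: f = -0.083454, f' = 1.907768 → w_2 = 0.824315 - (-0.083454)/(1.907768) = 0.868059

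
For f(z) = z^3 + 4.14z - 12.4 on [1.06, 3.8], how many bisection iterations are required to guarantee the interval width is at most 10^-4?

Initial width b − a = 3.8 − 1.06 = 2.740000.
After n steps the width is (b−a)/2^n; need (b−a)/2^n ≤ 10^-4.
So n ≥ log₂(2.740000/10^-4) = log₂(27400.0000) ≈ 14.7419.
Hence n = 15.

15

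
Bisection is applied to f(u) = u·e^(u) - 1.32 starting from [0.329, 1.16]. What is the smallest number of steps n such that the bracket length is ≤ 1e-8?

27

Initial width b − a = 1.16 − 0.329 = 0.831000.
After n steps the width is (b−a)/2^n; need (b−a)/2^n ≤ 1e-8.
So n ≥ log₂(0.831000/1e-8) = log₂(83100000.0000) ≈ 26.3083.
Hence n = 27.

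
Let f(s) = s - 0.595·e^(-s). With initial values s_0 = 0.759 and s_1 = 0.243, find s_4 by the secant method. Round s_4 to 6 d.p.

Secant update: s_(k+1) = s_k − f(s_k)·(s_k − s_(k-1))/(f(s_k) − f(s_(k-1))).
f(s_0) = 0.480460, f(s_1) = -0.223642
s_2 = 0.243000 - (-0.223642)·(0.243000 - 0.759000)/(-0.223642 - (0.480460)) = 0.406895; f(s_2) = 0.010796
s_3 = 0.406895 - (0.010796)·(0.406895 - 0.243000)/(0.010796 - (-0.223642)) = 0.399348; f(s_3) = 0.000248
s_4 = 0.399348 - (0.000248)·(0.399348 - 0.406895)/(0.000248 - (0.010796)) = 0.399171; f(s_4) = -0.000000

0.399171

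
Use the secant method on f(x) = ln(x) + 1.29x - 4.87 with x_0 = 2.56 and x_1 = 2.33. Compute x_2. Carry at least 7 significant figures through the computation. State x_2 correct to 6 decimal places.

2.929324

Secant update: x_(k+1) = x_k − f(x_k)·(x_k − x_(k-1))/(f(x_k) − f(x_(k-1))).
f(x_0) = -0.627593, f(x_1) = -1.018432
x_2 = 2.330000 - (-1.018432)·(2.330000 - 2.560000)/(-1.018432 - (-0.627593)) = 2.929324; f(x_2) = -0.016400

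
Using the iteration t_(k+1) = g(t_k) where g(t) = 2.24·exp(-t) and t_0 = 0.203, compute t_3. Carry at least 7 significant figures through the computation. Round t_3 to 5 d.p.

1.56298

t_1 = g(0.203000) = 1.828463
t_2 = g(1.828463) = 0.359879
t_3 = g(0.359879) = 1.562984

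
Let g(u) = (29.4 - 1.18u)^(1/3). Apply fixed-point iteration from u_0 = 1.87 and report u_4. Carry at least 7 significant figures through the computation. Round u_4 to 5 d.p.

u_1 = g(1.870000) = 3.007146
u_2 = g(3.007146) = 2.956848
u_3 = g(2.956848) = 2.959109
u_4 = g(2.959109) = 2.959007

2.95901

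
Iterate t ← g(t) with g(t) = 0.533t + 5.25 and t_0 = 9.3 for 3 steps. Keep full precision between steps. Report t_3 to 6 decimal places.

10.947918

t_1 = g(9.300000) = 10.206900
t_2 = g(10.206900) = 10.690278
t_3 = g(10.690278) = 10.947918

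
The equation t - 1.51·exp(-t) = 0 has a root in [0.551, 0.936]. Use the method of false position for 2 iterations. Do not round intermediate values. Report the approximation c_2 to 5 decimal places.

f(0.551000) = -0.319323, f(0.936000) = 0.343788
step 1: c = 0.736398, f(c) = 0.013356 > 0 → new bracket [0.551000, 0.736398]
step 2: c = 0.728955, f(c) = 0.000511 > 0 → new bracket [0.551000, 0.728955]

0.72895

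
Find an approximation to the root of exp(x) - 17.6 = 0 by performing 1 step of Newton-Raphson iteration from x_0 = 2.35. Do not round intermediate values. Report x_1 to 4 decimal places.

3.0285

Newton update: x ← x − f(x)/f'(x).
f'(x) = exp(x)
x_0 = 2.350000: f = -7.114430, f' = 10.485570 → x_1 = 2.350000 - (-7.114430)/(10.485570) = 3.028497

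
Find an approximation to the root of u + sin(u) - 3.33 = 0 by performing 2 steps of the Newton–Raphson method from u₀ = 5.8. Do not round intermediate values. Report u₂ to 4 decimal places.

4.3393

Newton update: u ← u − f(u)/f'(u).
f'(u) = 1 + cos(u)
u_0 = 5.800000: f = 2.005398, f' = 1.885520 → u_1 = 5.800000 - (2.005398)/(1.885520) = 4.736422
u_1 = 4.736422: f = 0.406710, f' = 1.024030 → u_2 = 4.736422 - (0.406710)/(1.024030) = 4.339255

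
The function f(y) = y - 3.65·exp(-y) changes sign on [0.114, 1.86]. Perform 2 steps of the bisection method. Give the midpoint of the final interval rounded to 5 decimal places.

1.20525

f(0.114000) = -3.142742, f(1.860000) = 1.291795 (opposite signs)
step 1: m = 0.987000, f(m) = -0.373330 < 0 → root in [0.987000, 1.860000]
step 2: m = 1.423500, f(m) = 0.544326 > 0 → root in [0.987000, 1.423500]
Midpoint of [0.987000, 1.423500] = 1.205250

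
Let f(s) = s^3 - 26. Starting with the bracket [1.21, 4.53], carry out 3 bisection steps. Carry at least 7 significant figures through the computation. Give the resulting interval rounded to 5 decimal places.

f(1.210000) = -24.228439, f(4.530000) = 66.959677 (opposite signs)
step 1: m = 2.870000, f(m) = -2.360097 < 0 → root in [2.870000, 4.530000]
step 2: m = 3.700000, f(m) = 24.653000 > 0 → root in [2.870000, 3.700000]
step 3: m = 3.285000, f(m) = 9.449174 > 0 → root in [2.870000, 3.285000]

[2.87000, 3.28500]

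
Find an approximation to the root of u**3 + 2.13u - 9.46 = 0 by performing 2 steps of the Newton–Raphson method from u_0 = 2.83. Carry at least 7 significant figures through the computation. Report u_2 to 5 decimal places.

f'(u) = 3u**2 + 2.13
u_0 = 2.830000: f = 19.233087, f' = 26.156700 → u_1 = 2.830000 - (19.233087)/(26.156700) = 2.094697
u_1 = 2.094697: f = 4.192731, f' = 15.293273 → u_2 = 2.094697 - (4.192731)/(15.293273) = 1.820542

1.82054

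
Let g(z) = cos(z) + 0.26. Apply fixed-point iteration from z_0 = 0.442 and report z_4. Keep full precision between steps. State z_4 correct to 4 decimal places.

0.7553

z_1 = g(0.442000) = 1.163898
z_2 = g(1.163898) = 0.655763
z_3 = g(0.655763) = 1.052583
z_4 = g(1.052583) = 0.755329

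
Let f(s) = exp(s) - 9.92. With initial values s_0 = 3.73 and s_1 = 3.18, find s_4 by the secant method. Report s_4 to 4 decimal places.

2.3266

Secant update: s_(k+1) = s_k − f(s_k)·(s_k − s_(k-1))/(f(s_k) − f(s_(k-1))).
f(s_0) = 31.759108, f(s_1) = 14.126754
s_2 = 3.180000 - (14.126754)·(3.180000 - 3.730000)/(14.126754 - (31.759108)) = 2.739349; f(s_2) = 5.556907
s_3 = 2.739349 - (5.556907)·(2.739349 - 3.180000)/(5.556907 - (14.126754)) = 2.453620; f(s_3) = 1.710369
s_4 = 2.453620 - (1.710369)·(2.453620 - 2.739349)/(1.710369 - (5.556907)) = 2.326570; f(s_4) = 0.322746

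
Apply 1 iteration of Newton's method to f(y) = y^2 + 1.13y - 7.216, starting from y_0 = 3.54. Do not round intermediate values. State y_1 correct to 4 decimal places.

2.4053

Newton update: y ← y − f(y)/f'(y).
f'(y) = 2y + 1.13
y_0 = 3.540000: f = 9.315800, f' = 8.210000 → y_1 = 3.540000 - (9.315800)/(8.210000) = 2.405311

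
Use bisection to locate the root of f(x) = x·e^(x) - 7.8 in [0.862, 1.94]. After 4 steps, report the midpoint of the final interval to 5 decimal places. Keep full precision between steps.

1.56944

f(0.862000) = -5.758877, f(1.940000) = 5.699977 (opposite signs)
step 1: m = 1.401000, f(m) = -2.112981 < 0 → root in [1.401000, 1.940000]
step 2: m = 1.670500, f(m) = 1.078414 > 0 → root in [1.401000, 1.670500]
step 3: m = 1.535750, f(m) = -0.666736 < 0 → root in [1.535750, 1.670500]
step 4: m = 1.603125, f(m) = 0.165182 > 0 → root in [1.535750, 1.603125]
Midpoint of [1.535750, 1.603125] = 1.569438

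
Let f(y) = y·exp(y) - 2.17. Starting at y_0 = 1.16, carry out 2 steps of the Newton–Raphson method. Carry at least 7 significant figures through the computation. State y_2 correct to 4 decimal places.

f'(y) = (y + 1)·exp(y)
y_0 = 1.160000: f = 1.530323, f' = 6.890256 → y_1 = 1.160000 - (1.530323)/(6.890256) = 0.937900
y_1 = 0.937900: f = 0.225972, f' = 4.950584 → y_2 = 0.937900 - (0.225972)/(4.950584) = 0.892255

0.8923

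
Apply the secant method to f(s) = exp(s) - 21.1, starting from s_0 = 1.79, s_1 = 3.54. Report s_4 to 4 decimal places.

3.0631

f(s_0) = -15.110548, f(s_1) = 13.366919
s_2 = 3.540000 - (13.366919)·(3.540000 - 1.790000)/(13.366919 - (-15.110548)) = 2.718575; f(s_2) = -5.941297
s_3 = 2.718575 - (-5.941297)·(2.718575 - 3.540000)/(-5.941297 - (13.366919)) = 2.971334; f(s_3) = -1.582059
s_4 = 2.971334 - (-1.582059)·(2.971334 - 2.718575)/(-1.582059 - (-5.941297)) = 3.063066; f(s_4) = 0.293042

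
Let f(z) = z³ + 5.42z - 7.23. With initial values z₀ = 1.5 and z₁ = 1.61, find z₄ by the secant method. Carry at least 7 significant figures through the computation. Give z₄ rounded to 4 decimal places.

1.0933

f(z_0) = 4.275000, f(z_1) = 5.669481
z_2 = 1.610000 - (5.669481)·(1.610000 - 1.500000)/(5.669481 - (4.275000)) = 1.162778; f(z_2) = 0.644392
z_3 = 1.162778 - (0.644392)·(1.162778 - 1.610000)/(0.644392 - (5.669481)) = 1.105428; f(z_3) = 0.112223
z_4 = 1.105428 - (0.112223)·(1.105428 - 1.162778)/(0.112223 - (0.644392)) = 1.093334; f(z_4) = 0.002823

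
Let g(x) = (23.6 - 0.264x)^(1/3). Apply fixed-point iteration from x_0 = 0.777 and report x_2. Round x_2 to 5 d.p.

x_1 = g(0.777000) = 2.860050
x_2 = g(2.860050) = 2.837462

2.83746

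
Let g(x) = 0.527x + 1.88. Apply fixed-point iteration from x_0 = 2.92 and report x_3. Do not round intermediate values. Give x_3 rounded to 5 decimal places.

x_1 = g(2.920000) = 3.418840
x_2 = g(3.418840) = 3.681729
x_3 = g(3.681729) = 3.820271

3.82027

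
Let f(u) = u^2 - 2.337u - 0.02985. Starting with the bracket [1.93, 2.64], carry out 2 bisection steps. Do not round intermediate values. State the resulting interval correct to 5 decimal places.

[2.28500, 2.46250]

f(1.930000) = -0.815360, f(2.640000) = 0.770070 (opposite signs)
step 1: m = 2.285000, f(m) = -0.148670 < 0 → root in [2.285000, 2.640000]
step 2: m = 2.462500, f(m) = 0.279194 > 0 → root in [2.285000, 2.462500]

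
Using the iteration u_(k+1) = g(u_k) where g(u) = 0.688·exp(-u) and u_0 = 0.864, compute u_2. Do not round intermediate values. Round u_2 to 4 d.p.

u_1 = g(0.864000) = 0.289973
u_2 = g(0.289973) = 0.514819

0.5148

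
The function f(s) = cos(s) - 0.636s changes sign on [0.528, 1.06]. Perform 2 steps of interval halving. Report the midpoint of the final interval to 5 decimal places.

f(0.528000) = 0.528008, f(1.060000) = -0.185288 (opposite signs)
step 1: m = 0.794000, f(m) = 0.196014 > 0 → root in [0.794000, 1.060000]
step 2: m = 0.927000, f(m) = 0.010664 > 0 → root in [0.927000, 1.060000]
Midpoint of [0.927000, 1.060000] = 0.993500

0.99350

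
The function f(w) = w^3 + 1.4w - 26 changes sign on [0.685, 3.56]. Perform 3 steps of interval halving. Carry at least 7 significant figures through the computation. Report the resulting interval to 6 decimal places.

[2.481875, 2.841250]

f(0.685000) = -24.719581, f(3.560000) = 24.102016 (opposite signs)
step 1: m = 2.122500, f(m) = -13.466624 < 0 → root in [2.122500, 3.560000]
step 2: m = 2.841250, f(m) = 0.914313 > 0 → root in [2.122500, 2.841250]
step 3: m = 2.481875, f(m) = -7.237761 < 0 → root in [2.481875, 2.841250]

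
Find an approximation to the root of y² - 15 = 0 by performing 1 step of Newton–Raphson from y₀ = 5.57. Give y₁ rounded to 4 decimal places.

f'(y) = 2y
y_0 = 5.570000: f = 16.024900, f' = 11.140000 → y_1 = 5.570000 - (16.024900)/(11.140000) = 4.131499

4.1315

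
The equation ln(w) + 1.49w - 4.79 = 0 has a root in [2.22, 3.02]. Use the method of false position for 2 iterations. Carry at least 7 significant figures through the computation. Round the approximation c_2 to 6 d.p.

False-position update: c = (a·f(b) − b·f(a))/(f(b) − f(a)); replace the endpoint whose sign matches f(c).
f(2.220000) = -0.684693, f(3.020000) = 0.815057
step 1: c = 2.585230, f(c) = 0.011808 > 0 → new bracket [2.220000, 2.585230]
step 2: c = 2.579039, f(c) = 0.000184 > 0 → new bracket [2.220000, 2.579039]

2.579039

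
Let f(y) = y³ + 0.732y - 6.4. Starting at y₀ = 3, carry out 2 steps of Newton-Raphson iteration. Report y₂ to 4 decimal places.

Newton update: y ← y − f(y)/f'(y).
f'(y) = 3y² + 0.732
y_0 = 3.000000: f = 22.796000, f' = 27.732000 → y_1 = 3.000000 - (22.796000)/(27.732000) = 2.177989
y_1 = 2.177989: f = 5.525880, f' = 14.962913 → y_2 = 2.177989 - (5.525880)/(14.962913) = 1.808684

1.8087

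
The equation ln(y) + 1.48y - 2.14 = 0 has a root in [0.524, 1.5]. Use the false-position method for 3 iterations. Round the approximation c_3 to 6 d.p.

f(0.524000) = -2.010744, f(1.500000) = 0.485465
step 1: c = 1.310187, f(c) = 0.069246 > 0 → new bracket [0.524000, 1.310187]
step 2: c = 1.284013, f(c) = 0.010330 > 0 → new bracket [0.524000, 1.284013]
step 3: c = 1.280129, f(c) = 0.001551 > 0 → new bracket [0.524000, 1.280129]

1.280129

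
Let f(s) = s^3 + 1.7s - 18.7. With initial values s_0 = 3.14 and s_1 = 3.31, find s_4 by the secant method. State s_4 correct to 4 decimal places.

Secant update: s_(k+1) = s_k − f(s_k)·(s_k − s_(k-1))/(f(s_k) − f(s_(k-1))).
f(s_0) = 17.597144, f(s_1) = 23.191691
s_2 = 3.310000 - (23.191691)·(3.310000 - 3.140000)/(23.191691 - (17.597144)) = 2.605280; f(s_2) = 3.412279
s_3 = 2.605280 - (3.412279)·(2.605280 - 3.310000)/(3.412279 - (23.191691)) = 2.483704; f(s_3) = 0.843742
s_4 = 2.483704 - (0.843742)·(2.483704 - 2.605280)/(0.843742 - (3.412279)) = 2.443768; f(s_4) = 0.048588

2.4438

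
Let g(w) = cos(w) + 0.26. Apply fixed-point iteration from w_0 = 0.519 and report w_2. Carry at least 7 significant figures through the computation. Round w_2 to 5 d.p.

0.68818

w_1 = g(0.519000) = 1.128316
w_2 = g(1.128316) = 0.688183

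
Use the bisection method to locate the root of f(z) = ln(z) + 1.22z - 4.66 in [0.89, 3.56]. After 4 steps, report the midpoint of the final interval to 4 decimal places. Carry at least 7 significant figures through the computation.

2.9759

f(0.890000) = -3.690734, f(3.560000) = 0.952961 (opposite signs)
step 1: m = 2.225000, f(m) = -1.145743 < 0 → root in [2.225000, 3.560000]
step 2: m = 2.892500, f(m) = -0.069029 < 0 → root in [2.892500, 3.560000]
step 3: m = 3.226250, f(m) = 0.447345 > 0 → root in [2.892500, 3.226250]
step 4: m = 3.059375, f(m) = 0.190648 > 0 → root in [2.892500, 3.059375]
Midpoint of [2.892500, 3.059375] = 2.975938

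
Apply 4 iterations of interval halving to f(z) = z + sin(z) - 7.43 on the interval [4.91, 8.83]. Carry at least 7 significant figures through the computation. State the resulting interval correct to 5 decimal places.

[6.87000, 7.11500]

f(4.910000) = -3.500538, f(8.830000) = 1.960325 (opposite signs)
step 1: m = 6.870000, f(m) = -0.006289 < 0 → root in [6.870000, 8.830000]
step 2: m = 7.850000, f(m) = 1.419992 > 0 → root in [6.870000, 7.850000]
step 3: m = 7.360000, f(m) = 0.810452 > 0 → root in [6.870000, 7.360000]
step 4: m = 7.115000, f(m) = 0.424155 > 0 → root in [6.870000, 7.115000]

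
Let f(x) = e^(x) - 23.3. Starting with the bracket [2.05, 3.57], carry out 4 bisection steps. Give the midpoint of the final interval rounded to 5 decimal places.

f(2.050000) = -15.532099, f(3.570000) = 12.216593 (opposite signs)
step 1: m = 2.810000, f(m) = -6.690082 < 0 → root in [2.810000, 3.570000]
step 2: m = 3.190000, f(m) = 0.988427 > 0 → root in [2.810000, 3.190000]
step 3: m = 3.000000, f(m) = -3.214463 < 0 → root in [3.000000, 3.190000]
step 4: m = 3.095000, f(m) = -1.212761 < 0 → root in [3.095000, 3.190000]
Midpoint of [3.095000, 3.190000] = 3.142500

3.14250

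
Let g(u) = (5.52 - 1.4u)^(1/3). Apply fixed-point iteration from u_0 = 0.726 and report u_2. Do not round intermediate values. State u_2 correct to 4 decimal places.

u_1 = g(0.726000) = 1.651404
u_2 = g(1.651404) = 1.474845

1.4748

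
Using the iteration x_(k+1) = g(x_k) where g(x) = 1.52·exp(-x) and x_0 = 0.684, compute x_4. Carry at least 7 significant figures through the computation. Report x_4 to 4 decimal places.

0.7177

x_1 = g(0.684000) = 0.766984
x_2 = g(0.766984) = 0.705906
x_3 = g(0.705906) = 0.750365
x_4 = g(0.750365) = 0.717735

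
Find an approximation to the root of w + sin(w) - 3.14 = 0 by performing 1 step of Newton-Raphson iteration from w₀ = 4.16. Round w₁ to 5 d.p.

f'(w) = 1 + cos(w)
w_0 = 4.160000: f = 0.168727, f' = 0.475278 → w_1 = 4.160000 - (0.168727)/(0.475278) = 3.804994

3.80499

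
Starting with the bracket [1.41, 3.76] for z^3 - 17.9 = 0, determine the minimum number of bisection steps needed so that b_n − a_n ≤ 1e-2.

8

Initial width b − a = 3.76 − 1.41 = 2.350000.
After n steps the width is (b−a)/2^n; need (b−a)/2^n ≤ 1e-2.
So n ≥ log₂(2.350000/1e-2) = log₂(235.0000) ≈ 7.8765.
Hence n = 8.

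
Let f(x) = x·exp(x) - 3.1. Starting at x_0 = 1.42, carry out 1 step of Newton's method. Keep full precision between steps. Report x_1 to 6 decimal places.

1.142857

Newton update: x ← x − f(x)/f'(x).
f'(x) = (x + 1)·exp(x)
x_0 = 1.420000: f = 2.774711, f' = 10.011831 → x_1 = 1.420000 - (2.774711)/(10.011831) = 1.142857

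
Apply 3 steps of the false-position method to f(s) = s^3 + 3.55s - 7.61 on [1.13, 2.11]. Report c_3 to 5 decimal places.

f(1.130000) = -2.155603, f(2.110000) = 9.274431
step 1: c = 1.314819, f(c) = -0.669398 < 0 → new bracket [1.314819, 2.110000]
step 2: c = 1.368349, f(c) = -0.190291 < 0 → new bracket [1.368349, 2.110000]
step 3: c = 1.383260, f(c) = -0.052683 < 0 → new bracket [1.383260, 2.110000]

1.38326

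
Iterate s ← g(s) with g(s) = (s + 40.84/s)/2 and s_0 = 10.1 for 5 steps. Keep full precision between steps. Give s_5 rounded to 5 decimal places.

6.39062

s_1 = g(10.100000) = 7.071782
s_2 = g(7.071782) = 6.423423
s_3 = g(6.423423) = 6.390702
s_4 = g(6.390702) = 6.390618
s_5 = g(6.390618) = 6.390618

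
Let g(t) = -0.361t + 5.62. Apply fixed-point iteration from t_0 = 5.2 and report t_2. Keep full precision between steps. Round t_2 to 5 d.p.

4.26885

t_1 = g(5.200000) = 3.742800
t_2 = g(3.742800) = 4.268849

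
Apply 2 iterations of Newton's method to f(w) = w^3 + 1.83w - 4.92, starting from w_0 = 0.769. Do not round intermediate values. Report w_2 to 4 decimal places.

f'(w) = 3w^2 + 1.83
w_0 = 0.769000: f = -3.057973, f' = 3.604083 → w_1 = 0.769000 - (-3.057973)/(3.604083) = 1.617475
w_1 = 1.617475: f = 2.271656, f' = 9.678674 → w_2 = 1.617475 - (2.271656)/(9.678674) = 1.382767

1.3828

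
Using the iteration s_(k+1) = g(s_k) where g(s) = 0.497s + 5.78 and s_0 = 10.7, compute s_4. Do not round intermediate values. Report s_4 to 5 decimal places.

11.44279

s_1 = g(10.700000) = 11.097900
s_2 = g(11.097900) = 11.295656
s_3 = g(11.295656) = 11.393941
s_4 = g(11.393941) = 11.442789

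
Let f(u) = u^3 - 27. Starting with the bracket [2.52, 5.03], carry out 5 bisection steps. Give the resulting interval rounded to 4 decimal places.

f(2.520000) = -10.996992, f(5.030000) = 100.263527 (opposite signs)
step 1: m = 3.775000, f(m) = 26.796109 > 0 → root in [2.520000, 3.775000]
step 2: m = 3.147500, f(m) = 4.181515 > 0 → root in [2.520000, 3.147500]
step 3: m = 2.833750, f(m) = -4.244593 < 0 → root in [2.833750, 3.147500]
step 4: m = 2.990625, f(m) = -0.252335 < 0 → root in [2.990625, 3.147500]
step 5: m = 3.069063, f(m) = 1.907944 > 0 → root in [2.990625, 3.069063]

[2.9906, 3.0691]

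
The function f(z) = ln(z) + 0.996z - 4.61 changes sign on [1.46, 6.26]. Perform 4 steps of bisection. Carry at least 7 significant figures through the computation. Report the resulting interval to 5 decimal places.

f(1.460000) = -2.777404, f(6.260000) = 3.459140 (opposite signs)
step 1: m = 3.860000, f(m) = 0.585227 > 0 → root in [1.460000, 3.860000]
step 2: m = 2.660000, f(m) = -0.982314 < 0 → root in [2.660000, 3.860000]
step 3: m = 3.260000, f(m) = -0.181313 < 0 → root in [3.260000, 3.860000]
step 4: m = 3.560000, f(m) = 0.205521 > 0 → root in [3.260000, 3.560000]

[3.26000, 3.56000]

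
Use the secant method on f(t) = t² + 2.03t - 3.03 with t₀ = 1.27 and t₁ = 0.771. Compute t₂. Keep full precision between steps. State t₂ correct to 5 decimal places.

0.98481

f(t_0) = 1.161000, f(t_1) = -0.870429
t_2 = 0.771000 - (-0.870429)·(0.771000 - 1.270000)/(-0.870429 - (1.161000)) = 0.984812; f(t_2) = -0.060977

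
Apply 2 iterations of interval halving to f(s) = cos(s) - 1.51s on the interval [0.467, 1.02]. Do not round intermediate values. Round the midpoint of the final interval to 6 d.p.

f(0.467000) = 0.187753, f(1.020000) = -1.016834 (opposite signs)
step 1: m = 0.743500, f(m) = -0.386581 < 0 → root in [0.467000, 0.743500]
step 2: m = 0.605250, f(m) = -0.091568 < 0 → root in [0.467000, 0.605250]
Midpoint of [0.467000, 0.605250] = 0.536125

0.536125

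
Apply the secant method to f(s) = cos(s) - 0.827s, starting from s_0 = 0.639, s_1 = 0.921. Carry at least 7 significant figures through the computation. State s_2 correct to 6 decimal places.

f(s_0) = 0.274240, f(s_1) = -0.156643
s_2 = 0.921000 - (-0.156643)·(0.921000 - 0.639000)/(-0.156643 - (0.274240)) = 0.818482; f(s_2) = 0.006446

0.818482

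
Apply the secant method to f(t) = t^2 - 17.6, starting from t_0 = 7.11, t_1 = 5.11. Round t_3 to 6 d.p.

f(t_0) = 32.952100, f(t_1) = 8.512100
t_2 = 5.110000 - (8.512100)·(5.110000 - 7.110000)/(8.512100 - (32.952100)) = 4.413429; f(t_2) = 1.878354
t_3 = 4.413429 - (1.878354)·(4.413429 - 5.110000)/(1.878354 - (8.512100)) = 4.216194; f(t_3) = 0.176290

4.216194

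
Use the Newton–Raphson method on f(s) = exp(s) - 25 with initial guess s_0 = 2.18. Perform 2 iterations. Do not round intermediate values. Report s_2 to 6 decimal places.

3.461173

f'(s) = exp(s)
s_0 = 2.180000: f = -16.153694, f' = 8.846306 → s_1 = 2.180000 - (-16.153694)/(8.846306) = 4.006038
s_1 = 4.006038: f = 29.928826, f' = 54.928826 → s_2 = 4.006038 - (29.928826)/(54.928826) = 3.461173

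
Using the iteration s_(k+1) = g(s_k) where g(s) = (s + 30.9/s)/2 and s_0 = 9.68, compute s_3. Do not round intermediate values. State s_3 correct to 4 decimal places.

5.5591

s_1 = g(9.680000) = 6.436074
s_2 = g(6.436074) = 5.618569
s_3 = g(5.618569) = 5.559095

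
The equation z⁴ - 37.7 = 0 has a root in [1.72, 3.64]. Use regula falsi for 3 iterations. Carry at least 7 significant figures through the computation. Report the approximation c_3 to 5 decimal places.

2.36384

f(1.720000) = -28.947869, f(3.640000) = 137.851900
step 1: c = 2.053213, f(c) = -19.928000 < 0 → new bracket [2.053213, 3.640000]
step 2: c = 2.253629, f(c) = -11.905370 < 0 → new bracket [2.253629, 3.640000]
step 3: c = 2.363842, f(c) = -6.477064 < 0 → new bracket [2.363842, 3.640000]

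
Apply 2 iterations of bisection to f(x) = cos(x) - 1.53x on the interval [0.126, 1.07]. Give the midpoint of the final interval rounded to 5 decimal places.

f(0.126000) = 0.799292, f(1.070000) = -1.156976 (opposite signs)
step 1: m = 0.598000, f(m) = -0.088477 < 0 → root in [0.126000, 0.598000]
step 2: m = 0.362000, f(m) = 0.381330 > 0 → root in [0.362000, 0.598000]
Midpoint of [0.362000, 0.598000] = 0.480000

0.48000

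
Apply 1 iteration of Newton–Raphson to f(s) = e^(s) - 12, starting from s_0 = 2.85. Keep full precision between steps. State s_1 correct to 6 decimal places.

2.544132

f'(s) = e^(s)
s_0 = 2.850000: f = 5.287782, f' = 17.287782 → s_1 = 2.850000 - (5.287782)/(17.287782) = 2.544132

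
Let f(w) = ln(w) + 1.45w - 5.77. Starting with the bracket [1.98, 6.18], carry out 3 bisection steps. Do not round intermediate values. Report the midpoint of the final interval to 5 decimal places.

f(1.980000) = -2.215903, f(6.180000) = 5.012318 (opposite signs)
step 1: m = 4.080000, f(m) = 1.552097 > 0 → root in [1.980000, 4.080000]
step 2: m = 3.030000, f(m) = -0.267937 < 0 → root in [3.030000, 4.080000]
step 3: m = 3.555000, f(m) = 0.653105 > 0 → root in [3.030000, 3.555000]
Midpoint of [3.030000, 3.555000] = 3.292500

3.29250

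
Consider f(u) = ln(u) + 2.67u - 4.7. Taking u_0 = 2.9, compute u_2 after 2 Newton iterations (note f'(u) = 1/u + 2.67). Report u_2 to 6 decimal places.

u_0 = 2.900000: f = 4.107711, f' = 3.014828 → u_1 = 2.900000 - (4.107711)/(3.014828) = 1.537497
u_1 = 1.537497: f = -0.164726, f' = 3.320408 → u_2 = 1.537497 - (-0.164726)/(3.320408) = 1.587108

1.587108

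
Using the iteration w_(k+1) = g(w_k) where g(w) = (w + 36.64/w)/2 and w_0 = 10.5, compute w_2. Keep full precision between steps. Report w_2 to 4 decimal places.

6.1165

w_1 = g(10.500000) = 6.994762
w_2 = g(6.994762) = 6.116484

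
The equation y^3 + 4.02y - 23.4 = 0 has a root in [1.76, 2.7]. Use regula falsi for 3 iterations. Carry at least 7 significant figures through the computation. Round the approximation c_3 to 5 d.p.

2.39596

f(1.760000) = -10.873024, f(2.700000) = 7.137000
step 1: c = 2.327497, f(c) = -1.434838 < 0 → new bracket [2.327497, 2.700000]
step 2: c = 2.389851, f(c) = -0.143442 < 0 → new bracket [2.389851, 2.700000]
step 3: c = 2.395961, f(c) = -0.013908 < 0 → new bracket [2.395961, 2.700000]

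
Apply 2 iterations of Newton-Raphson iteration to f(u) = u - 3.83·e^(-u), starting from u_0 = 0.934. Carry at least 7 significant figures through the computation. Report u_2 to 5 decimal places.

f'(u) = 1 + 3.83·e^(-u)
u_0 = 0.934000: f = -0.571108, f' = 2.505108 → u_1 = 0.934000 - (-0.571108)/(2.505108) = 1.161977
u_1 = 1.161977: f = -0.036303, f' = 2.198280 → u_2 = 1.161977 - (-0.036303)/(2.198280) = 1.178492

1.17849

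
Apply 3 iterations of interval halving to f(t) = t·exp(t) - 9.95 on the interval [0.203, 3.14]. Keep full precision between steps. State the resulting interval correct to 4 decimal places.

f(0.203000) = -9.701310, f(3.140000) = 62.596142 (opposite signs)
step 1: m = 1.671500, f(m) = -1.057383 < 0 → root in [1.671500, 3.140000]
step 2: m = 2.405750, f(m) = 16.721930 > 0 → root in [1.671500, 2.405750]
step 3: m = 2.038625, f(m) = 5.706725 > 0 → root in [1.671500, 2.038625]

[1.6715, 2.0386]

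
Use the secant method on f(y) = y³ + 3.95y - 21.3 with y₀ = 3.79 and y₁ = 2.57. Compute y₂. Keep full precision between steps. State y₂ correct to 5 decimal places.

f(y_0) = 48.110439, f(y_1) = 5.826093
y_2 = 2.570000 - (5.826093)·(2.570000 - 3.790000)/(5.826093 - (48.110439)) = 2.401904; f(y_2) = 2.044446

2.40190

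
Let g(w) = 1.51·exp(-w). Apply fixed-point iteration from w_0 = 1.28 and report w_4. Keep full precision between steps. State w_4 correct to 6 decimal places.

0.862707

w_1 = g(1.280000) = 0.419836
w_2 = g(0.419836) = 0.992303
w_3 = g(0.992303) = 0.559790
w_4 = g(0.559790) = 0.862707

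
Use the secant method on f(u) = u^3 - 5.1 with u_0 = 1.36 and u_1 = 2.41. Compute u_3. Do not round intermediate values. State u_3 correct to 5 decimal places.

1.68091

f(u_0) = -2.584544, f(u_1) = 8.897521
u_2 = 2.410000 - (8.897521)·(2.410000 - 1.360000)/(8.897521 - (-2.584544)) = 1.596349; f(u_2) = -1.031978
u_3 = 1.596349 - (-1.031978)·(1.596349 - 2.410000)/(-1.031978 - (8.897521)) = 1.680912; f(u_3) = -0.350643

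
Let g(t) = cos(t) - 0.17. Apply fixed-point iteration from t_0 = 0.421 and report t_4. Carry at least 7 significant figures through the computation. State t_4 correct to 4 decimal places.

0.6115

t_1 = g(0.421000) = 0.742681
t_2 = g(0.742681) = 0.566658
t_3 = g(0.566658) = 0.673700
t_4 = g(0.673700) = 0.611519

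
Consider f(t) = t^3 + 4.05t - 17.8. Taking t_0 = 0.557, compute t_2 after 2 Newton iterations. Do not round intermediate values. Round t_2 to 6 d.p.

2.610302

f'(t) = 3t^2 + 4.05
t_0 = 0.557000: f = -15.371341, f' = 4.980747 → t_1 = 0.557000 - (-15.371341)/(4.980747) = 3.643152
t_1 = 3.643152: f = 45.308697, f' = 43.867665 → t_2 = 3.643152 - (45.308697)/(43.867665) = 2.610302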